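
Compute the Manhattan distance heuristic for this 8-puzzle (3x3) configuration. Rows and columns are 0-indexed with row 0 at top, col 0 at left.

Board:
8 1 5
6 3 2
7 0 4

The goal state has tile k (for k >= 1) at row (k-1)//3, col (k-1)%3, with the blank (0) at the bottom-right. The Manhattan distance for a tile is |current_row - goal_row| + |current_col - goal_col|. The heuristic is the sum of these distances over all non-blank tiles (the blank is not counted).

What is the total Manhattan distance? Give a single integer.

Tile 8: at (0,0), goal (2,1), distance |0-2|+|0-1| = 3
Tile 1: at (0,1), goal (0,0), distance |0-0|+|1-0| = 1
Tile 5: at (0,2), goal (1,1), distance |0-1|+|2-1| = 2
Tile 6: at (1,0), goal (1,2), distance |1-1|+|0-2| = 2
Tile 3: at (1,1), goal (0,2), distance |1-0|+|1-2| = 2
Tile 2: at (1,2), goal (0,1), distance |1-0|+|2-1| = 2
Tile 7: at (2,0), goal (2,0), distance |2-2|+|0-0| = 0
Tile 4: at (2,2), goal (1,0), distance |2-1|+|2-0| = 3
Sum: 3 + 1 + 2 + 2 + 2 + 2 + 0 + 3 = 15

Answer: 15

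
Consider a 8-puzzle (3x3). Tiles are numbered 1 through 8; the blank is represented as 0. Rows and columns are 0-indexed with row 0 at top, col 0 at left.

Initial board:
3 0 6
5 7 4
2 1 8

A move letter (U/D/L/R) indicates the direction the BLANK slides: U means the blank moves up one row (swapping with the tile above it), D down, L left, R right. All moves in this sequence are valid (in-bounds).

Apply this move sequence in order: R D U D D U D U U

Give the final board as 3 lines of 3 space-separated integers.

After move 1 (R):
3 6 0
5 7 4
2 1 8

After move 2 (D):
3 6 4
5 7 0
2 1 8

After move 3 (U):
3 6 0
5 7 4
2 1 8

After move 4 (D):
3 6 4
5 7 0
2 1 8

After move 5 (D):
3 6 4
5 7 8
2 1 0

After move 6 (U):
3 6 4
5 7 0
2 1 8

After move 7 (D):
3 6 4
5 7 8
2 1 0

After move 8 (U):
3 6 4
5 7 0
2 1 8

After move 9 (U):
3 6 0
5 7 4
2 1 8

Answer: 3 6 0
5 7 4
2 1 8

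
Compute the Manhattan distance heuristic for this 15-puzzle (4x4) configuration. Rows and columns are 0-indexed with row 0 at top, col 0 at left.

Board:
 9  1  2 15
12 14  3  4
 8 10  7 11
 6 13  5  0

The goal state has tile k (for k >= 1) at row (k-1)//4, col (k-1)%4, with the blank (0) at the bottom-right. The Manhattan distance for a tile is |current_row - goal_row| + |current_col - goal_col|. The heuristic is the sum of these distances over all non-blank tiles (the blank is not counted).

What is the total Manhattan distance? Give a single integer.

Tile 9: (0,0)->(2,0) = 2
Tile 1: (0,1)->(0,0) = 1
Tile 2: (0,2)->(0,1) = 1
Tile 15: (0,3)->(3,2) = 4
Tile 12: (1,0)->(2,3) = 4
Tile 14: (1,1)->(3,1) = 2
Tile 3: (1,2)->(0,2) = 1
Tile 4: (1,3)->(0,3) = 1
Tile 8: (2,0)->(1,3) = 4
Tile 10: (2,1)->(2,1) = 0
Tile 7: (2,2)->(1,2) = 1
Tile 11: (2,3)->(2,2) = 1
Tile 6: (3,0)->(1,1) = 3
Tile 13: (3,1)->(3,0) = 1
Tile 5: (3,2)->(1,0) = 4
Sum: 2 + 1 + 1 + 4 + 4 + 2 + 1 + 1 + 4 + 0 + 1 + 1 + 3 + 1 + 4 = 30

Answer: 30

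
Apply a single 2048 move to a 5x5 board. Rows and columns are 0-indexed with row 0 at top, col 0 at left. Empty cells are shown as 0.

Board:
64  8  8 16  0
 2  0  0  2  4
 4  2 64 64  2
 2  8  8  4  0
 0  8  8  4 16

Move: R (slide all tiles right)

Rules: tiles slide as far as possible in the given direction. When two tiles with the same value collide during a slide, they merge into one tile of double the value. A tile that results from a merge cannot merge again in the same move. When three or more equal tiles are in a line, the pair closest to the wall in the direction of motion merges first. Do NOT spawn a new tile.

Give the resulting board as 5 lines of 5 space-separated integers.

Answer:   0   0  64  16  16
  0   0   0   4   4
  0   4   2 128   2
  0   0   2  16   4
  0   0  16   4  16

Derivation:
Slide right:
row 0: [64, 8, 8, 16, 0] -> [0, 0, 64, 16, 16]
row 1: [2, 0, 0, 2, 4] -> [0, 0, 0, 4, 4]
row 2: [4, 2, 64, 64, 2] -> [0, 4, 2, 128, 2]
row 3: [2, 8, 8, 4, 0] -> [0, 0, 2, 16, 4]
row 4: [0, 8, 8, 4, 16] -> [0, 0, 16, 4, 16]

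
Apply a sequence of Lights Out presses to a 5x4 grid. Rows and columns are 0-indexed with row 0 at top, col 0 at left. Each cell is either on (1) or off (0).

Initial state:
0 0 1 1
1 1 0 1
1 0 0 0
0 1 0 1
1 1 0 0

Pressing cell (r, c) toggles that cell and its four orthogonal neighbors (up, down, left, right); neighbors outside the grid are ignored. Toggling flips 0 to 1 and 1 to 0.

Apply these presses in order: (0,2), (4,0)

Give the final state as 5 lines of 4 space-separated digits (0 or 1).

After press 1 at (0,2):
0 1 0 0
1 1 1 1
1 0 0 0
0 1 0 1
1 1 0 0

After press 2 at (4,0):
0 1 0 0
1 1 1 1
1 0 0 0
1 1 0 1
0 0 0 0

Answer: 0 1 0 0
1 1 1 1
1 0 0 0
1 1 0 1
0 0 0 0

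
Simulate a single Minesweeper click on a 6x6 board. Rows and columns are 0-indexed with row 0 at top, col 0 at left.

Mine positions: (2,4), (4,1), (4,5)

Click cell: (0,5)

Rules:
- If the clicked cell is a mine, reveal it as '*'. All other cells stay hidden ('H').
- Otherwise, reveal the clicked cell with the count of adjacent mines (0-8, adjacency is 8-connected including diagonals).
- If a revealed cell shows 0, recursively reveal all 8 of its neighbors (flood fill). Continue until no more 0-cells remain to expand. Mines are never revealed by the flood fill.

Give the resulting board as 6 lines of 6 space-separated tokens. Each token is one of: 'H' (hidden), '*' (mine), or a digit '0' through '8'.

0 0 0 0 0 0
0 0 0 1 1 1
0 0 0 1 H H
1 1 1 1 H H
H H H H H H
H H H H H H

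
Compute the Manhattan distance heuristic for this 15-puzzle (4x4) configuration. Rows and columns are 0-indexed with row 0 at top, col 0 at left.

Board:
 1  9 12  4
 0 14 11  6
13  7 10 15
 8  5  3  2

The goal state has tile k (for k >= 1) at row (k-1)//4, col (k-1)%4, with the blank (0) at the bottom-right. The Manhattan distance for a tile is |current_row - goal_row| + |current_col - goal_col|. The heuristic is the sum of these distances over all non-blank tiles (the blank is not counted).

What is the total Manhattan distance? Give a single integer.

Tile 1: at (0,0), goal (0,0), distance |0-0|+|0-0| = 0
Tile 9: at (0,1), goal (2,0), distance |0-2|+|1-0| = 3
Tile 12: at (0,2), goal (2,3), distance |0-2|+|2-3| = 3
Tile 4: at (0,3), goal (0,3), distance |0-0|+|3-3| = 0
Tile 14: at (1,1), goal (3,1), distance |1-3|+|1-1| = 2
Tile 11: at (1,2), goal (2,2), distance |1-2|+|2-2| = 1
Tile 6: at (1,3), goal (1,1), distance |1-1|+|3-1| = 2
Tile 13: at (2,0), goal (3,0), distance |2-3|+|0-0| = 1
Tile 7: at (2,1), goal (1,2), distance |2-1|+|1-2| = 2
Tile 10: at (2,2), goal (2,1), distance |2-2|+|2-1| = 1
Tile 15: at (2,3), goal (3,2), distance |2-3|+|3-2| = 2
Tile 8: at (3,0), goal (1,3), distance |3-1|+|0-3| = 5
Tile 5: at (3,1), goal (1,0), distance |3-1|+|1-0| = 3
Tile 3: at (3,2), goal (0,2), distance |3-0|+|2-2| = 3
Tile 2: at (3,3), goal (0,1), distance |3-0|+|3-1| = 5
Sum: 0 + 3 + 3 + 0 + 2 + 1 + 2 + 1 + 2 + 1 + 2 + 5 + 3 + 3 + 5 = 33

Answer: 33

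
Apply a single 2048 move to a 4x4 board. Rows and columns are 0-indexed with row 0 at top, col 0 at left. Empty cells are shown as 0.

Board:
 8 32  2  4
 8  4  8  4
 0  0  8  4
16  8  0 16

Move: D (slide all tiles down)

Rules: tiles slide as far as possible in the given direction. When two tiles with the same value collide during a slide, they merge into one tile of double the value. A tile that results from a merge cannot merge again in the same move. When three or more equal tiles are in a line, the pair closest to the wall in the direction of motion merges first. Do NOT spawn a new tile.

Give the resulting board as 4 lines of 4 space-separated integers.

Slide down:
col 0: [8, 8, 0, 16] -> [0, 0, 16, 16]
col 1: [32, 4, 0, 8] -> [0, 32, 4, 8]
col 2: [2, 8, 8, 0] -> [0, 0, 2, 16]
col 3: [4, 4, 4, 16] -> [0, 4, 8, 16]

Answer:  0  0  0  0
 0 32  0  4
16  4  2  8
16  8 16 16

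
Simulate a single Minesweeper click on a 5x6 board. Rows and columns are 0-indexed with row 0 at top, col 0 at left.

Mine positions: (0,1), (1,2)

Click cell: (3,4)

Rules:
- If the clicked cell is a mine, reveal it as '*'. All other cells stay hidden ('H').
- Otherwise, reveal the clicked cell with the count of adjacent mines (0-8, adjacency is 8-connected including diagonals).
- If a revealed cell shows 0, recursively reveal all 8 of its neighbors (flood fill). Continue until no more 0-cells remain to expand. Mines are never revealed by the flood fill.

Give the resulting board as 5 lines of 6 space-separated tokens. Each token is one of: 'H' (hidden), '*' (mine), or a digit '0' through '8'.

H H H 1 0 0
1 2 H 1 0 0
0 1 1 1 0 0
0 0 0 0 0 0
0 0 0 0 0 0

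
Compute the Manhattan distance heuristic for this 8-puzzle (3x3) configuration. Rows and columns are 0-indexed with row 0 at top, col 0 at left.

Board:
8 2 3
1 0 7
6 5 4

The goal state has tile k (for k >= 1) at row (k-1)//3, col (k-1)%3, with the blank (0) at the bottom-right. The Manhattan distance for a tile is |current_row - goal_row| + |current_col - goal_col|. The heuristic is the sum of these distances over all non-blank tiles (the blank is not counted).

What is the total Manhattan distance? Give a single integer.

Answer: 14

Derivation:
Tile 8: at (0,0), goal (2,1), distance |0-2|+|0-1| = 3
Tile 2: at (0,1), goal (0,1), distance |0-0|+|1-1| = 0
Tile 3: at (0,2), goal (0,2), distance |0-0|+|2-2| = 0
Tile 1: at (1,0), goal (0,0), distance |1-0|+|0-0| = 1
Tile 7: at (1,2), goal (2,0), distance |1-2|+|2-0| = 3
Tile 6: at (2,0), goal (1,2), distance |2-1|+|0-2| = 3
Tile 5: at (2,1), goal (1,1), distance |2-1|+|1-1| = 1
Tile 4: at (2,2), goal (1,0), distance |2-1|+|2-0| = 3
Sum: 3 + 0 + 0 + 1 + 3 + 3 + 1 + 3 = 14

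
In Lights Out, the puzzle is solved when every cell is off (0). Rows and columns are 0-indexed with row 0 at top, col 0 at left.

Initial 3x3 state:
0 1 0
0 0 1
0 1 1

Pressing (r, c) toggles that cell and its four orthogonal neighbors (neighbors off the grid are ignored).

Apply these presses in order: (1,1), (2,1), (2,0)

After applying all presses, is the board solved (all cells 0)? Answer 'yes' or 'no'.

After press 1 at (1,1):
0 0 0
1 1 0
0 0 1

After press 2 at (2,1):
0 0 0
1 0 0
1 1 0

After press 3 at (2,0):
0 0 0
0 0 0
0 0 0

Lights still on: 0

Answer: yes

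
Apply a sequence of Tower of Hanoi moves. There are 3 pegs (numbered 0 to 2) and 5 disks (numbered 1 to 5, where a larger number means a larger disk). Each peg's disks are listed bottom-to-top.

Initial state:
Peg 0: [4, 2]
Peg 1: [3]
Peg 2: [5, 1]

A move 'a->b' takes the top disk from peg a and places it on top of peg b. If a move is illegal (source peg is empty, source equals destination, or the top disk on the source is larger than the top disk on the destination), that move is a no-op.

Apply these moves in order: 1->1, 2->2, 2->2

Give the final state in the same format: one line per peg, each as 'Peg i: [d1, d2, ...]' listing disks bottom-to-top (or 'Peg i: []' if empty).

After move 1 (1->1):
Peg 0: [4, 2]
Peg 1: [3]
Peg 2: [5, 1]

After move 2 (2->2):
Peg 0: [4, 2]
Peg 1: [3]
Peg 2: [5, 1]

After move 3 (2->2):
Peg 0: [4, 2]
Peg 1: [3]
Peg 2: [5, 1]

Answer: Peg 0: [4, 2]
Peg 1: [3]
Peg 2: [5, 1]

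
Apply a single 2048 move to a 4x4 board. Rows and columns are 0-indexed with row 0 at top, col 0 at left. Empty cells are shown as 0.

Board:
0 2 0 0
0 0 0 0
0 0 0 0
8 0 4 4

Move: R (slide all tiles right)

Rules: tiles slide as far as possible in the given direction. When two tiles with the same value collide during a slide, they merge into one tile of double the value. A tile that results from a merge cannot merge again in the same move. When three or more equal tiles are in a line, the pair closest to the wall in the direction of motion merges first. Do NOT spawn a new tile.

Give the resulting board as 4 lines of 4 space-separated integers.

Slide right:
row 0: [0, 2, 0, 0] -> [0, 0, 0, 2]
row 1: [0, 0, 0, 0] -> [0, 0, 0, 0]
row 2: [0, 0, 0, 0] -> [0, 0, 0, 0]
row 3: [8, 0, 4, 4] -> [0, 0, 8, 8]

Answer: 0 0 0 2
0 0 0 0
0 0 0 0
0 0 8 8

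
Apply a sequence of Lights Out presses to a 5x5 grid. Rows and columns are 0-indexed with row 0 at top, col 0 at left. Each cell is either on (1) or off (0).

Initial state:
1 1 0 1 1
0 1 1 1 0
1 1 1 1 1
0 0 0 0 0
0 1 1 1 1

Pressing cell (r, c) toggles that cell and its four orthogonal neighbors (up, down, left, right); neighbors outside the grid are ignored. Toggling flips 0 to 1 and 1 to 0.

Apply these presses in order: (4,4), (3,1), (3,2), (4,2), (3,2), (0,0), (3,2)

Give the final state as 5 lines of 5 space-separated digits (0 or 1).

Answer: 0 0 0 1 1
1 1 1 1 0
1 0 0 1 1
1 0 1 1 1
0 1 1 1 0

Derivation:
After press 1 at (4,4):
1 1 0 1 1
0 1 1 1 0
1 1 1 1 1
0 0 0 0 1
0 1 1 0 0

After press 2 at (3,1):
1 1 0 1 1
0 1 1 1 0
1 0 1 1 1
1 1 1 0 1
0 0 1 0 0

After press 3 at (3,2):
1 1 0 1 1
0 1 1 1 0
1 0 0 1 1
1 0 0 1 1
0 0 0 0 0

After press 4 at (4,2):
1 1 0 1 1
0 1 1 1 0
1 0 0 1 1
1 0 1 1 1
0 1 1 1 0

After press 5 at (3,2):
1 1 0 1 1
0 1 1 1 0
1 0 1 1 1
1 1 0 0 1
0 1 0 1 0

After press 6 at (0,0):
0 0 0 1 1
1 1 1 1 0
1 0 1 1 1
1 1 0 0 1
0 1 0 1 0

After press 7 at (3,2):
0 0 0 1 1
1 1 1 1 0
1 0 0 1 1
1 0 1 1 1
0 1 1 1 0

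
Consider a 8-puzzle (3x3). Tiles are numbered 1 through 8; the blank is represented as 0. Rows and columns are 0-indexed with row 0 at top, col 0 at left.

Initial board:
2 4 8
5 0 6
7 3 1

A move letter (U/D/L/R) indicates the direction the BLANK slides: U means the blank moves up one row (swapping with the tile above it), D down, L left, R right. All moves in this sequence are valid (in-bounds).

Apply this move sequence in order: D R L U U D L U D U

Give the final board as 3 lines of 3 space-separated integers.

Answer: 0 4 8
2 5 6
7 3 1

Derivation:
After move 1 (D):
2 4 8
5 3 6
7 0 1

After move 2 (R):
2 4 8
5 3 6
7 1 0

After move 3 (L):
2 4 8
5 3 6
7 0 1

After move 4 (U):
2 4 8
5 0 6
7 3 1

After move 5 (U):
2 0 8
5 4 6
7 3 1

After move 6 (D):
2 4 8
5 0 6
7 3 1

After move 7 (L):
2 4 8
0 5 6
7 3 1

After move 8 (U):
0 4 8
2 5 6
7 3 1

After move 9 (D):
2 4 8
0 5 6
7 3 1

After move 10 (U):
0 4 8
2 5 6
7 3 1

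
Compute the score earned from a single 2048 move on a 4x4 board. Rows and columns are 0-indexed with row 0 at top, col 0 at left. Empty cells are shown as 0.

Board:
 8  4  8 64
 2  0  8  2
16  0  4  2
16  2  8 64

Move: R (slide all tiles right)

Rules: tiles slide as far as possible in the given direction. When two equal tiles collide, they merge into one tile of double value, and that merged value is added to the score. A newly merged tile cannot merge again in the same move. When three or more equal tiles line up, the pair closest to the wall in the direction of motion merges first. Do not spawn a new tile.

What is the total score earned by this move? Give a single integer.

Slide right:
row 0: [8, 4, 8, 64] -> [8, 4, 8, 64]  score +0 (running 0)
row 1: [2, 0, 8, 2] -> [0, 2, 8, 2]  score +0 (running 0)
row 2: [16, 0, 4, 2] -> [0, 16, 4, 2]  score +0 (running 0)
row 3: [16, 2, 8, 64] -> [16, 2, 8, 64]  score +0 (running 0)
Board after move:
 8  4  8 64
 0  2  8  2
 0 16  4  2
16  2  8 64

Answer: 0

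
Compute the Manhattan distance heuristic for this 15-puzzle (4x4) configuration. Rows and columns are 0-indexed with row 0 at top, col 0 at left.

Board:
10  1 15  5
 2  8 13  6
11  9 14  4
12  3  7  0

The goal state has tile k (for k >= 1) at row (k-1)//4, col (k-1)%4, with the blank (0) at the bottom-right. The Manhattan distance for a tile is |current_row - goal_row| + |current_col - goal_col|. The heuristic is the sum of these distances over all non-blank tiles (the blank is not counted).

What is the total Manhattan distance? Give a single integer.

Answer: 38

Derivation:
Tile 10: at (0,0), goal (2,1), distance |0-2|+|0-1| = 3
Tile 1: at (0,1), goal (0,0), distance |0-0|+|1-0| = 1
Tile 15: at (0,2), goal (3,2), distance |0-3|+|2-2| = 3
Tile 5: at (0,3), goal (1,0), distance |0-1|+|3-0| = 4
Tile 2: at (1,0), goal (0,1), distance |1-0|+|0-1| = 2
Tile 8: at (1,1), goal (1,3), distance |1-1|+|1-3| = 2
Tile 13: at (1,2), goal (3,0), distance |1-3|+|2-0| = 4
Tile 6: at (1,3), goal (1,1), distance |1-1|+|3-1| = 2
Tile 11: at (2,0), goal (2,2), distance |2-2|+|0-2| = 2
Tile 9: at (2,1), goal (2,0), distance |2-2|+|1-0| = 1
Tile 14: at (2,2), goal (3,1), distance |2-3|+|2-1| = 2
Tile 4: at (2,3), goal (0,3), distance |2-0|+|3-3| = 2
Tile 12: at (3,0), goal (2,3), distance |3-2|+|0-3| = 4
Tile 3: at (3,1), goal (0,2), distance |3-0|+|1-2| = 4
Tile 7: at (3,2), goal (1,2), distance |3-1|+|2-2| = 2
Sum: 3 + 1 + 3 + 4 + 2 + 2 + 4 + 2 + 2 + 1 + 2 + 2 + 4 + 4 + 2 = 38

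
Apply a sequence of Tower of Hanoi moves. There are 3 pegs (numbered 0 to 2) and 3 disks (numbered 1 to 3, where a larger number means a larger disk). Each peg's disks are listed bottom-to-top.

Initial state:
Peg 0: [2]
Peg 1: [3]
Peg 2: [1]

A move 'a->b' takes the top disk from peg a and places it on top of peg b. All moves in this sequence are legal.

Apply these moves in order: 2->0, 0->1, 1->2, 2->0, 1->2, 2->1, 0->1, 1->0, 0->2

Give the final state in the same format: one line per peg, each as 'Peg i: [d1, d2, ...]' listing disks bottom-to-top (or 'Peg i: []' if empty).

After move 1 (2->0):
Peg 0: [2, 1]
Peg 1: [3]
Peg 2: []

After move 2 (0->1):
Peg 0: [2]
Peg 1: [3, 1]
Peg 2: []

After move 3 (1->2):
Peg 0: [2]
Peg 1: [3]
Peg 2: [1]

After move 4 (2->0):
Peg 0: [2, 1]
Peg 1: [3]
Peg 2: []

After move 5 (1->2):
Peg 0: [2, 1]
Peg 1: []
Peg 2: [3]

After move 6 (2->1):
Peg 0: [2, 1]
Peg 1: [3]
Peg 2: []

After move 7 (0->1):
Peg 0: [2]
Peg 1: [3, 1]
Peg 2: []

After move 8 (1->0):
Peg 0: [2, 1]
Peg 1: [3]
Peg 2: []

After move 9 (0->2):
Peg 0: [2]
Peg 1: [3]
Peg 2: [1]

Answer: Peg 0: [2]
Peg 1: [3]
Peg 2: [1]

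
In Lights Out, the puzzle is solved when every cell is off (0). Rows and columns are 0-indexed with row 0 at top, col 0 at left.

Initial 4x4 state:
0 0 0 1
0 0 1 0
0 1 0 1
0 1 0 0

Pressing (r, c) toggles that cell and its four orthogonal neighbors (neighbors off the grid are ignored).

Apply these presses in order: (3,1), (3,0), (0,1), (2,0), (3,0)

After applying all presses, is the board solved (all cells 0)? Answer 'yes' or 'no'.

Answer: no

Derivation:
After press 1 at (3,1):
0 0 0 1
0 0 1 0
0 0 0 1
1 0 1 0

After press 2 at (3,0):
0 0 0 1
0 0 1 0
1 0 0 1
0 1 1 0

After press 3 at (0,1):
1 1 1 1
0 1 1 0
1 0 0 1
0 1 1 0

After press 4 at (2,0):
1 1 1 1
1 1 1 0
0 1 0 1
1 1 1 0

After press 5 at (3,0):
1 1 1 1
1 1 1 0
1 1 0 1
0 0 1 0

Lights still on: 11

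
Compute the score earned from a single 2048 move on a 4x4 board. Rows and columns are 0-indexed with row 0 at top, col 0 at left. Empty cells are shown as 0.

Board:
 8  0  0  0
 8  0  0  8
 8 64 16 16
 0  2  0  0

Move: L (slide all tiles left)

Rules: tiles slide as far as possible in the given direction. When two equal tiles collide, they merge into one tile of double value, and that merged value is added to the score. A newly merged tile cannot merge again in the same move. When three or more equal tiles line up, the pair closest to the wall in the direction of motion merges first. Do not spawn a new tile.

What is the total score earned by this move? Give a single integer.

Slide left:
row 0: [8, 0, 0, 0] -> [8, 0, 0, 0]  score +0 (running 0)
row 1: [8, 0, 0, 8] -> [16, 0, 0, 0]  score +16 (running 16)
row 2: [8, 64, 16, 16] -> [8, 64, 32, 0]  score +32 (running 48)
row 3: [0, 2, 0, 0] -> [2, 0, 0, 0]  score +0 (running 48)
Board after move:
 8  0  0  0
16  0  0  0
 8 64 32  0
 2  0  0  0

Answer: 48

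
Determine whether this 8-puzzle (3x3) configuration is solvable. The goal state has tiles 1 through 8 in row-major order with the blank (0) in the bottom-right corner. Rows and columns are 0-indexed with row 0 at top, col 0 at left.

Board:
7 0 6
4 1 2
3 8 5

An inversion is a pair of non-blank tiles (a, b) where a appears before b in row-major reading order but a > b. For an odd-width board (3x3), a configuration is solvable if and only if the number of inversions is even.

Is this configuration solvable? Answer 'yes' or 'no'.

Inversions (pairs i<j in row-major order where tile[i] > tile[j] > 0): 15
15 is odd, so the puzzle is not solvable.

Answer: no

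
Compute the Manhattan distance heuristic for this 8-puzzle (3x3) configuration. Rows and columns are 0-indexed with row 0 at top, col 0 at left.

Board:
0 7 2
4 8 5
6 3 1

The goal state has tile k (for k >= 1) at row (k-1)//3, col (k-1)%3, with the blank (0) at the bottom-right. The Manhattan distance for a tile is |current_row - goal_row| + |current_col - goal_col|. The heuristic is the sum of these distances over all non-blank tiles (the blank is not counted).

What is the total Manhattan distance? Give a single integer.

Answer: 16

Derivation:
Tile 7: (0,1)->(2,0) = 3
Tile 2: (0,2)->(0,1) = 1
Tile 4: (1,0)->(1,0) = 0
Tile 8: (1,1)->(2,1) = 1
Tile 5: (1,2)->(1,1) = 1
Tile 6: (2,0)->(1,2) = 3
Tile 3: (2,1)->(0,2) = 3
Tile 1: (2,2)->(0,0) = 4
Sum: 3 + 1 + 0 + 1 + 1 + 3 + 3 + 4 = 16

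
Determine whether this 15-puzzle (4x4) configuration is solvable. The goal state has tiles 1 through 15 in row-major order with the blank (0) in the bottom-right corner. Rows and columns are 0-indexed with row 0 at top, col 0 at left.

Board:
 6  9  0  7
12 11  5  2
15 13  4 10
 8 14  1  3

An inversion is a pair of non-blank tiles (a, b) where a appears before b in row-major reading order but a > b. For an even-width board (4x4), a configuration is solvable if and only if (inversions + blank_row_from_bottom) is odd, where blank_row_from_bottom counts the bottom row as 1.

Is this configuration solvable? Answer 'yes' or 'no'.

Inversions: 58
Blank is in row 0 (0-indexed from top), which is row 4 counting from the bottom (bottom = 1).
58 + 4 = 62, which is even, so the puzzle is not solvable.

Answer: no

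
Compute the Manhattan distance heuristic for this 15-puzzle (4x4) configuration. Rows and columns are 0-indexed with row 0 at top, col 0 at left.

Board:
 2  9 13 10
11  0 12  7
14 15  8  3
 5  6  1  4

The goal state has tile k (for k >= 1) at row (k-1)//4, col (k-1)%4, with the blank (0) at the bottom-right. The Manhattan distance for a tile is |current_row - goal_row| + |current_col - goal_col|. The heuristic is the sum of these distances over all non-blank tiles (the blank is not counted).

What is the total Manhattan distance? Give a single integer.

Answer: 40

Derivation:
Tile 2: at (0,0), goal (0,1), distance |0-0|+|0-1| = 1
Tile 9: at (0,1), goal (2,0), distance |0-2|+|1-0| = 3
Tile 13: at (0,2), goal (3,0), distance |0-3|+|2-0| = 5
Tile 10: at (0,3), goal (2,1), distance |0-2|+|3-1| = 4
Tile 11: at (1,0), goal (2,2), distance |1-2|+|0-2| = 3
Tile 12: at (1,2), goal (2,3), distance |1-2|+|2-3| = 2
Tile 7: at (1,3), goal (1,2), distance |1-1|+|3-2| = 1
Tile 14: at (2,0), goal (3,1), distance |2-3|+|0-1| = 2
Tile 15: at (2,1), goal (3,2), distance |2-3|+|1-2| = 2
Tile 8: at (2,2), goal (1,3), distance |2-1|+|2-3| = 2
Tile 3: at (2,3), goal (0,2), distance |2-0|+|3-2| = 3
Tile 5: at (3,0), goal (1,0), distance |3-1|+|0-0| = 2
Tile 6: at (3,1), goal (1,1), distance |3-1|+|1-1| = 2
Tile 1: at (3,2), goal (0,0), distance |3-0|+|2-0| = 5
Tile 4: at (3,3), goal (0,3), distance |3-0|+|3-3| = 3
Sum: 1 + 3 + 5 + 4 + 3 + 2 + 1 + 2 + 2 + 2 + 3 + 2 + 2 + 5 + 3 = 40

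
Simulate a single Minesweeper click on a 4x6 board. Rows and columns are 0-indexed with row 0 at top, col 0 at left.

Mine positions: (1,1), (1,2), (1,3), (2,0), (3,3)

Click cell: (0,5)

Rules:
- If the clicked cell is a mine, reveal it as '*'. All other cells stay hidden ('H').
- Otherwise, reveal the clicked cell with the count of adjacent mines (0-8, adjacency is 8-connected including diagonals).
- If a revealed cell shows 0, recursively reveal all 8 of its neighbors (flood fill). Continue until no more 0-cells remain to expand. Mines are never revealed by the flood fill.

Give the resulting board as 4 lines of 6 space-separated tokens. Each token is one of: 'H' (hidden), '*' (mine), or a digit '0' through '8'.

H H H H 1 0
H H H H 1 0
H H H H 2 0
H H H H 1 0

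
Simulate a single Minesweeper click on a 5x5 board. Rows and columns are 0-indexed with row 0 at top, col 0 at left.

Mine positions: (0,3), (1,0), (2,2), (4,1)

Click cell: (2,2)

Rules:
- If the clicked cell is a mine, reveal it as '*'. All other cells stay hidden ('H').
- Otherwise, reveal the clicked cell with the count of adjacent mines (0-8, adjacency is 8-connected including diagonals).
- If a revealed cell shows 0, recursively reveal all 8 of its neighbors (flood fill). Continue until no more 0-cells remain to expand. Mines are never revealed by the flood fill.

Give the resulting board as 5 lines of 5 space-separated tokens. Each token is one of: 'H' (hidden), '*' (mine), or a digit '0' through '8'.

H H H H H
H H H H H
H H * H H
H H H H H
H H H H H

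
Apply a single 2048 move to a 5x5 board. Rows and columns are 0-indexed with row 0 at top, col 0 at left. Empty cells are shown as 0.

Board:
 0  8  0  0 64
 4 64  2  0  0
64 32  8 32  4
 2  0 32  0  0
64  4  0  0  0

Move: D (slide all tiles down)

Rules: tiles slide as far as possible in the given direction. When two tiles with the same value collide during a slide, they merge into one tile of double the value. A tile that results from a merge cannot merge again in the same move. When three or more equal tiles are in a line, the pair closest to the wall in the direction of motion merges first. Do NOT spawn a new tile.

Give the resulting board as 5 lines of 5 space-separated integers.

Slide down:
col 0: [0, 4, 64, 2, 64] -> [0, 4, 64, 2, 64]
col 1: [8, 64, 32, 0, 4] -> [0, 8, 64, 32, 4]
col 2: [0, 2, 8, 32, 0] -> [0, 0, 2, 8, 32]
col 3: [0, 0, 32, 0, 0] -> [0, 0, 0, 0, 32]
col 4: [64, 0, 4, 0, 0] -> [0, 0, 0, 64, 4]

Answer:  0  0  0  0  0
 4  8  0  0  0
64 64  2  0  0
 2 32  8  0 64
64  4 32 32  4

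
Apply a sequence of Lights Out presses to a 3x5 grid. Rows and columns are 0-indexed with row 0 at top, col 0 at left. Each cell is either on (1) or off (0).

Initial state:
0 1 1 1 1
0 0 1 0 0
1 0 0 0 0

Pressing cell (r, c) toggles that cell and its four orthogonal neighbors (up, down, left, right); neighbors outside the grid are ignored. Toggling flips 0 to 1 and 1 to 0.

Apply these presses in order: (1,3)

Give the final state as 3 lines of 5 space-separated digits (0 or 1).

After press 1 at (1,3):
0 1 1 0 1
0 0 0 1 1
1 0 0 1 0

Answer: 0 1 1 0 1
0 0 0 1 1
1 0 0 1 0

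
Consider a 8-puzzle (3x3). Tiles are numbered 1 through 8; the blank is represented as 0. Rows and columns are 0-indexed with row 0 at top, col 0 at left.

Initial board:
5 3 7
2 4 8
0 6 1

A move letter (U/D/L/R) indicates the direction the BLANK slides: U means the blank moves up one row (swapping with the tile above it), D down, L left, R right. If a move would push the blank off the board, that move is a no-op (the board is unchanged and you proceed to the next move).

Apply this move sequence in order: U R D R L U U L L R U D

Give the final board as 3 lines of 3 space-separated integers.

Answer: 5 3 7
4 0 8
2 6 1

Derivation:
After move 1 (U):
5 3 7
0 4 8
2 6 1

After move 2 (R):
5 3 7
4 0 8
2 6 1

After move 3 (D):
5 3 7
4 6 8
2 0 1

After move 4 (R):
5 3 7
4 6 8
2 1 0

After move 5 (L):
5 3 7
4 6 8
2 0 1

After move 6 (U):
5 3 7
4 0 8
2 6 1

After move 7 (U):
5 0 7
4 3 8
2 6 1

After move 8 (L):
0 5 7
4 3 8
2 6 1

After move 9 (L):
0 5 7
4 3 8
2 6 1

After move 10 (R):
5 0 7
4 3 8
2 6 1

After move 11 (U):
5 0 7
4 3 8
2 6 1

After move 12 (D):
5 3 7
4 0 8
2 6 1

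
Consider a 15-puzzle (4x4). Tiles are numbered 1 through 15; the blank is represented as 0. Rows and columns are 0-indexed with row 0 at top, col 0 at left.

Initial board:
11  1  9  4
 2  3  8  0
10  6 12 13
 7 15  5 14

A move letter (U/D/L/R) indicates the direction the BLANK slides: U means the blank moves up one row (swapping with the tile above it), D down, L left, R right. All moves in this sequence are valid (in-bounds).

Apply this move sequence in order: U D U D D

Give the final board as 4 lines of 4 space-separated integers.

Answer: 11  1  9  4
 2  3  8 13
10  6 12  0
 7 15  5 14

Derivation:
After move 1 (U):
11  1  9  0
 2  3  8  4
10  6 12 13
 7 15  5 14

After move 2 (D):
11  1  9  4
 2  3  8  0
10  6 12 13
 7 15  5 14

After move 3 (U):
11  1  9  0
 2  3  8  4
10  6 12 13
 7 15  5 14

After move 4 (D):
11  1  9  4
 2  3  8  0
10  6 12 13
 7 15  5 14

After move 5 (D):
11  1  9  4
 2  3  8 13
10  6 12  0
 7 15  5 14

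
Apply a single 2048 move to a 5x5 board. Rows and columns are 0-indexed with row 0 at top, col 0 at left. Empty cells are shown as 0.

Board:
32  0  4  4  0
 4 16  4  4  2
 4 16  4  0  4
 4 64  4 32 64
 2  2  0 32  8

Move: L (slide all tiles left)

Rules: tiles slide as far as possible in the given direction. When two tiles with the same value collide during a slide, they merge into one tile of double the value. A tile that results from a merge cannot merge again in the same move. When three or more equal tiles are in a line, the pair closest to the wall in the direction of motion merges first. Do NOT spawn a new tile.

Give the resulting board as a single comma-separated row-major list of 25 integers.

Answer: 32, 8, 0, 0, 0, 4, 16, 8, 2, 0, 4, 16, 8, 0, 0, 4, 64, 4, 32, 64, 4, 32, 8, 0, 0

Derivation:
Slide left:
row 0: [32, 0, 4, 4, 0] -> [32, 8, 0, 0, 0]
row 1: [4, 16, 4, 4, 2] -> [4, 16, 8, 2, 0]
row 2: [4, 16, 4, 0, 4] -> [4, 16, 8, 0, 0]
row 3: [4, 64, 4, 32, 64] -> [4, 64, 4, 32, 64]
row 4: [2, 2, 0, 32, 8] -> [4, 32, 8, 0, 0]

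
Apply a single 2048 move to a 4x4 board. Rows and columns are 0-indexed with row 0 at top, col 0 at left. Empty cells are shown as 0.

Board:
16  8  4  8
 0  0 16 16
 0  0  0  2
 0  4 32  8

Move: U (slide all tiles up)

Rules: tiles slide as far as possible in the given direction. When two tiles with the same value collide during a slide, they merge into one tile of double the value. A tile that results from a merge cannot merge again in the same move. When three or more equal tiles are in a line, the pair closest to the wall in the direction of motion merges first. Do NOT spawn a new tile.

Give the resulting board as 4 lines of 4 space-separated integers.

Answer: 16  8  4  8
 0  4 16 16
 0  0 32  2
 0  0  0  8

Derivation:
Slide up:
col 0: [16, 0, 0, 0] -> [16, 0, 0, 0]
col 1: [8, 0, 0, 4] -> [8, 4, 0, 0]
col 2: [4, 16, 0, 32] -> [4, 16, 32, 0]
col 3: [8, 16, 2, 8] -> [8, 16, 2, 8]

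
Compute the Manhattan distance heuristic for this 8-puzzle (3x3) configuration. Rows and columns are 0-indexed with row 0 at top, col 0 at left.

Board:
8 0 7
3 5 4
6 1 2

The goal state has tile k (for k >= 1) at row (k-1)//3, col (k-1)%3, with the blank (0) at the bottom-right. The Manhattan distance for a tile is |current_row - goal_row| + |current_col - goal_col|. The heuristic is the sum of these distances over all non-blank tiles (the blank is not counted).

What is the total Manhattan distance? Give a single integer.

Tile 8: (0,0)->(2,1) = 3
Tile 7: (0,2)->(2,0) = 4
Tile 3: (1,0)->(0,2) = 3
Tile 5: (1,1)->(1,1) = 0
Tile 4: (1,2)->(1,0) = 2
Tile 6: (2,0)->(1,2) = 3
Tile 1: (2,1)->(0,0) = 3
Tile 2: (2,2)->(0,1) = 3
Sum: 3 + 4 + 3 + 0 + 2 + 3 + 3 + 3 = 21

Answer: 21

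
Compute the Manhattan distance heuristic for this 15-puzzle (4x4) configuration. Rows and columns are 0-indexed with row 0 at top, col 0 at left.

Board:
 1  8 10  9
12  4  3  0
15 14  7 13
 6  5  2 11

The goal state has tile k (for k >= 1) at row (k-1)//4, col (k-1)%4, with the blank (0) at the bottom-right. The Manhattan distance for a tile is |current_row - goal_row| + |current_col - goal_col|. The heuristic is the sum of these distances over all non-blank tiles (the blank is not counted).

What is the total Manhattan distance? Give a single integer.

Tile 1: (0,0)->(0,0) = 0
Tile 8: (0,1)->(1,3) = 3
Tile 10: (0,2)->(2,1) = 3
Tile 9: (0,3)->(2,0) = 5
Tile 12: (1,0)->(2,3) = 4
Tile 4: (1,1)->(0,3) = 3
Tile 3: (1,2)->(0,2) = 1
Tile 15: (2,0)->(3,2) = 3
Tile 14: (2,1)->(3,1) = 1
Tile 7: (2,2)->(1,2) = 1
Tile 13: (2,3)->(3,0) = 4
Tile 6: (3,0)->(1,1) = 3
Tile 5: (3,1)->(1,0) = 3
Tile 2: (3,2)->(0,1) = 4
Tile 11: (3,3)->(2,2) = 2
Sum: 0 + 3 + 3 + 5 + 4 + 3 + 1 + 3 + 1 + 1 + 4 + 3 + 3 + 4 + 2 = 40

Answer: 40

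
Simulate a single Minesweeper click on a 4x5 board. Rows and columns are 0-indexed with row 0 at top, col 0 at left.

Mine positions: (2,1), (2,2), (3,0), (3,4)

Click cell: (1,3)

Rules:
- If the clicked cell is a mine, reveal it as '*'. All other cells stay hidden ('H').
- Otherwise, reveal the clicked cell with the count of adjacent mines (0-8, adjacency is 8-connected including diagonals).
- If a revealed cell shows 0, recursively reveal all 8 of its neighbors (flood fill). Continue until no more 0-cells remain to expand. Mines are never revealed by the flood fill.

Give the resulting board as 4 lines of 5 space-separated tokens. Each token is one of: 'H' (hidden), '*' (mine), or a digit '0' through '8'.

H H H H H
H H H 1 H
H H H H H
H H H H H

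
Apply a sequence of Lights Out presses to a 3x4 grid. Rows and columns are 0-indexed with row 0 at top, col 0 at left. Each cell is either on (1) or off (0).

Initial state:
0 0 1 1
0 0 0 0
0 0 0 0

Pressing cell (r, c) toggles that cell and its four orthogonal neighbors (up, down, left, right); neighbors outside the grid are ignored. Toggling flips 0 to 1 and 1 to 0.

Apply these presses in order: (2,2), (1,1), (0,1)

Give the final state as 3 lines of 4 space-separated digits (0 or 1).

After press 1 at (2,2):
0 0 1 1
0 0 1 0
0 1 1 1

After press 2 at (1,1):
0 1 1 1
1 1 0 0
0 0 1 1

After press 3 at (0,1):
1 0 0 1
1 0 0 0
0 0 1 1

Answer: 1 0 0 1
1 0 0 0
0 0 1 1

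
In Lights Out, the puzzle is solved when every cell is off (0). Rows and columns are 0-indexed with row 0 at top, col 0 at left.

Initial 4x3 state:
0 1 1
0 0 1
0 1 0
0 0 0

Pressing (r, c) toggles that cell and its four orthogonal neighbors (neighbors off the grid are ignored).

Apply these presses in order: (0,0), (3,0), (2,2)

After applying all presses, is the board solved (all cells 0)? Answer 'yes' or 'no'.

After press 1 at (0,0):
1 0 1
1 0 1
0 1 0
0 0 0

After press 2 at (3,0):
1 0 1
1 0 1
1 1 0
1 1 0

After press 3 at (2,2):
1 0 1
1 0 0
1 0 1
1 1 1

Lights still on: 8

Answer: no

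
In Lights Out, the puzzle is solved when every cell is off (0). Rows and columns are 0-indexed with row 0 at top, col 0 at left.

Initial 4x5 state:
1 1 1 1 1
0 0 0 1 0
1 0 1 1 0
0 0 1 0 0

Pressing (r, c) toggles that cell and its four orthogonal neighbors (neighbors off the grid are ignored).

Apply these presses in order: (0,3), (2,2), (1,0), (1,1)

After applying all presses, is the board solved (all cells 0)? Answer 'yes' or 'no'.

Answer: yes

Derivation:
After press 1 at (0,3):
1 1 0 0 0
0 0 0 0 0
1 0 1 1 0
0 0 1 0 0

After press 2 at (2,2):
1 1 0 0 0
0 0 1 0 0
1 1 0 0 0
0 0 0 0 0

After press 3 at (1,0):
0 1 0 0 0
1 1 1 0 0
0 1 0 0 0
0 0 0 0 0

After press 4 at (1,1):
0 0 0 0 0
0 0 0 0 0
0 0 0 0 0
0 0 0 0 0

Lights still on: 0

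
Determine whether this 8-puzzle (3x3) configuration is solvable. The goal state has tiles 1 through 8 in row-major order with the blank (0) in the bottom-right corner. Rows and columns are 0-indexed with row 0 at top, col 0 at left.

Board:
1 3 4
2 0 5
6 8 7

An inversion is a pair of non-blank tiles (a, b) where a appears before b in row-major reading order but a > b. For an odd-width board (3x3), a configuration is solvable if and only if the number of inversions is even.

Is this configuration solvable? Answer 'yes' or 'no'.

Answer: no

Derivation:
Inversions (pairs i<j in row-major order where tile[i] > tile[j] > 0): 3
3 is odd, so the puzzle is not solvable.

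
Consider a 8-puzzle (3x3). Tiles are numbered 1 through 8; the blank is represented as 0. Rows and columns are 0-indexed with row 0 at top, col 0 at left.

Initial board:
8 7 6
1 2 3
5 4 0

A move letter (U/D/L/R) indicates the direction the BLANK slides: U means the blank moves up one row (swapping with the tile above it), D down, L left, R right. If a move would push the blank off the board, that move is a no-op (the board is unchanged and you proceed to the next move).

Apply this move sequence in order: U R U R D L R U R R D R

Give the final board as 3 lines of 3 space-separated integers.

Answer: 8 7 6
1 2 0
5 4 3

Derivation:
After move 1 (U):
8 7 6
1 2 0
5 4 3

After move 2 (R):
8 7 6
1 2 0
5 4 3

After move 3 (U):
8 7 0
1 2 6
5 4 3

After move 4 (R):
8 7 0
1 2 6
5 4 3

After move 5 (D):
8 7 6
1 2 0
5 4 3

After move 6 (L):
8 7 6
1 0 2
5 4 3

After move 7 (R):
8 7 6
1 2 0
5 4 3

After move 8 (U):
8 7 0
1 2 6
5 4 3

After move 9 (R):
8 7 0
1 2 6
5 4 3

After move 10 (R):
8 7 0
1 2 6
5 4 3

After move 11 (D):
8 7 6
1 2 0
5 4 3

After move 12 (R):
8 7 6
1 2 0
5 4 3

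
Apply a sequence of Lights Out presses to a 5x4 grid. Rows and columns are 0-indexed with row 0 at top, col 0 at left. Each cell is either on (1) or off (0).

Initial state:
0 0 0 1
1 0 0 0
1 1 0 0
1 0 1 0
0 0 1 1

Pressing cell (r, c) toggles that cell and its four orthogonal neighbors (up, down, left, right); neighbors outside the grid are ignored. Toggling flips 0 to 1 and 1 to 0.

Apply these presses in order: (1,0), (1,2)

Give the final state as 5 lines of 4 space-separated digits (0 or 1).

Answer: 1 0 1 1
0 0 1 1
0 1 1 0
1 0 1 0
0 0 1 1

Derivation:
After press 1 at (1,0):
1 0 0 1
0 1 0 0
0 1 0 0
1 0 1 0
0 0 1 1

After press 2 at (1,2):
1 0 1 1
0 0 1 1
0 1 1 0
1 0 1 0
0 0 1 1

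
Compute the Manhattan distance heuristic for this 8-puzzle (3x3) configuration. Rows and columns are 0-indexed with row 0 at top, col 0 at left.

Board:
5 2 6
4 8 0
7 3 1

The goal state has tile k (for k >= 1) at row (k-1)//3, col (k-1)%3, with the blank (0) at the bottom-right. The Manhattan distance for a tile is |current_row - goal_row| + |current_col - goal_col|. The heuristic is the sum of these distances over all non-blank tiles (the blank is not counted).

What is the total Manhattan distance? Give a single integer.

Tile 5: (0,0)->(1,1) = 2
Tile 2: (0,1)->(0,1) = 0
Tile 6: (0,2)->(1,2) = 1
Tile 4: (1,0)->(1,0) = 0
Tile 8: (1,1)->(2,1) = 1
Tile 7: (2,0)->(2,0) = 0
Tile 3: (2,1)->(0,2) = 3
Tile 1: (2,2)->(0,0) = 4
Sum: 2 + 0 + 1 + 0 + 1 + 0 + 3 + 4 = 11

Answer: 11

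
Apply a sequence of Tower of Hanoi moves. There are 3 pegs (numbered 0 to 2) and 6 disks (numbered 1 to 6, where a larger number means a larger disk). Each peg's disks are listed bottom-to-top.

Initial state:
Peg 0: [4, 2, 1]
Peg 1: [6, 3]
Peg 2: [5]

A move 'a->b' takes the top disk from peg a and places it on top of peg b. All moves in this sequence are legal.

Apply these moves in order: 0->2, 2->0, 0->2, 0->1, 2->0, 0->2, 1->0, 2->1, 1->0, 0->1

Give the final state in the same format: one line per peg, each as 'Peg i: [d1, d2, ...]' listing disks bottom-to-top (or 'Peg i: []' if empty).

Answer: Peg 0: [4, 2]
Peg 1: [6, 3, 1]
Peg 2: [5]

Derivation:
After move 1 (0->2):
Peg 0: [4, 2]
Peg 1: [6, 3]
Peg 2: [5, 1]

After move 2 (2->0):
Peg 0: [4, 2, 1]
Peg 1: [6, 3]
Peg 2: [5]

After move 3 (0->2):
Peg 0: [4, 2]
Peg 1: [6, 3]
Peg 2: [5, 1]

After move 4 (0->1):
Peg 0: [4]
Peg 1: [6, 3, 2]
Peg 2: [5, 1]

After move 5 (2->0):
Peg 0: [4, 1]
Peg 1: [6, 3, 2]
Peg 2: [5]

After move 6 (0->2):
Peg 0: [4]
Peg 1: [6, 3, 2]
Peg 2: [5, 1]

After move 7 (1->0):
Peg 0: [4, 2]
Peg 1: [6, 3]
Peg 2: [5, 1]

After move 8 (2->1):
Peg 0: [4, 2]
Peg 1: [6, 3, 1]
Peg 2: [5]

After move 9 (1->0):
Peg 0: [4, 2, 1]
Peg 1: [6, 3]
Peg 2: [5]

After move 10 (0->1):
Peg 0: [4, 2]
Peg 1: [6, 3, 1]
Peg 2: [5]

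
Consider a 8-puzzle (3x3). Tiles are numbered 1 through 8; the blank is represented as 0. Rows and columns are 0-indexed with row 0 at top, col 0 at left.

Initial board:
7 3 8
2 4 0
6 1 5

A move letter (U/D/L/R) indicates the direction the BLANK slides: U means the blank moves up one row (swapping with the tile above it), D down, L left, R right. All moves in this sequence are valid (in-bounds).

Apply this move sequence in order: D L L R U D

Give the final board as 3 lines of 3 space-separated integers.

After move 1 (D):
7 3 8
2 4 5
6 1 0

After move 2 (L):
7 3 8
2 4 5
6 0 1

After move 3 (L):
7 3 8
2 4 5
0 6 1

After move 4 (R):
7 3 8
2 4 5
6 0 1

After move 5 (U):
7 3 8
2 0 5
6 4 1

After move 6 (D):
7 3 8
2 4 5
6 0 1

Answer: 7 3 8
2 4 5
6 0 1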